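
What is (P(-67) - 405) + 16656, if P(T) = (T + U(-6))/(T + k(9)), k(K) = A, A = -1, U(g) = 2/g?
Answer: 1657703/102 ≈ 16252.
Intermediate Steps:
k(K) = -1
P(T) = (-⅓ + T)/(-1 + T) (P(T) = (T + 2/(-6))/(T - 1) = (T + 2*(-⅙))/(-1 + T) = (T - ⅓)/(-1 + T) = (-⅓ + T)/(-1 + T))
(P(-67) - 405) + 16656 = ((-⅓ - 67)/(-1 - 67) - 405) + 16656 = (-202/3/(-68) - 405) + 16656 = (-1/68*(-202/3) - 405) + 16656 = (101/102 - 405) + 16656 = -41209/102 + 16656 = 1657703/102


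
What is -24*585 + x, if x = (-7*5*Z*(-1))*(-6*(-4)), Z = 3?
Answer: -11520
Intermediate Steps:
x = 2520 (x = (-7*5*3*(-1))*(-6*(-4)) = -105*(-1)*24 = -7*(-15)*24 = 105*24 = 2520)
-24*585 + x = -24*585 + 2520 = -14040 + 2520 = -11520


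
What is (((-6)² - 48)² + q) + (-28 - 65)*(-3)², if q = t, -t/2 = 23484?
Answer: -47661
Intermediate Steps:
t = -46968 (t = -2*23484 = -46968)
q = -46968
(((-6)² - 48)² + q) + (-28 - 65)*(-3)² = (((-6)² - 48)² - 46968) + (-28 - 65)*(-3)² = ((36 - 48)² - 46968) - 93*9 = ((-12)² - 46968) - 837 = (144 - 46968) - 837 = -46824 - 837 = -47661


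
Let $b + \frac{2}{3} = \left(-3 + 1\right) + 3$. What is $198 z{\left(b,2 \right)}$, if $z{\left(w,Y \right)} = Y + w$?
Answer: $462$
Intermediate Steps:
$b = \frac{1}{3}$ ($b = - \frac{2}{3} + \left(\left(-3 + 1\right) + 3\right) = - \frac{2}{3} + \left(-2 + 3\right) = - \frac{2}{3} + 1 = \frac{1}{3} \approx 0.33333$)
$198 z{\left(b,2 \right)} = 198 \left(2 + \frac{1}{3}\right) = 198 \cdot \frac{7}{3} = 462$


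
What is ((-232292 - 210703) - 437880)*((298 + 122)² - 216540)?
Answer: 35358322500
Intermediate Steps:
((-232292 - 210703) - 437880)*((298 + 122)² - 216540) = (-442995 - 437880)*(420² - 216540) = -880875*(176400 - 216540) = -880875*(-40140) = 35358322500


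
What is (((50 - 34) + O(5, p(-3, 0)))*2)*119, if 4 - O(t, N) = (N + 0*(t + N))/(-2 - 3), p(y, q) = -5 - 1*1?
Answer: 22372/5 ≈ 4474.4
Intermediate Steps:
p(y, q) = -6 (p(y, q) = -5 - 1 = -6)
O(t, N) = 4 + N/5 (O(t, N) = 4 - (N + 0*(t + N))/(-2 - 3) = 4 - (N + 0*(N + t))/(-5) = 4 - (N + 0)*(-1)/5 = 4 - N*(-1)/5 = 4 - (-1)*N/5 = 4 + N/5)
(((50 - 34) + O(5, p(-3, 0)))*2)*119 = (((50 - 34) + (4 + (1/5)*(-6)))*2)*119 = ((16 + (4 - 6/5))*2)*119 = ((16 + 14/5)*2)*119 = ((94/5)*2)*119 = (188/5)*119 = 22372/5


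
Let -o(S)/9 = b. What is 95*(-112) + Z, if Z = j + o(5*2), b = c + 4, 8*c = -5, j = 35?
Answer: -85083/8 ≈ -10635.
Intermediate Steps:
c = -5/8 (c = (1/8)*(-5) = -5/8 ≈ -0.62500)
b = 27/8 (b = -5/8 + 4 = 27/8 ≈ 3.3750)
o(S) = -243/8 (o(S) = -9*27/8 = -243/8)
Z = 37/8 (Z = 35 - 243/8 = 37/8 ≈ 4.6250)
95*(-112) + Z = 95*(-112) + 37/8 = -10640 + 37/8 = -85083/8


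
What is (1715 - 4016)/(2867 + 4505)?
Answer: -2301/7372 ≈ -0.31213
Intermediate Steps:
(1715 - 4016)/(2867 + 4505) = -2301/7372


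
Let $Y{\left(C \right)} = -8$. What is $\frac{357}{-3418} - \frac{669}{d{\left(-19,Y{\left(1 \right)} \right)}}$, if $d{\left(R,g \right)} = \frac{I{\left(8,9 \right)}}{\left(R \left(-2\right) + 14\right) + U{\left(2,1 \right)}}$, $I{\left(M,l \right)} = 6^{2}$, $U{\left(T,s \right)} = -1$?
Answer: $- \frac{6479533}{6836} \approx -947.85$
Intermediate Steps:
$I{\left(M,l \right)} = 36$
$d{\left(R,g \right)} = \frac{36}{13 - 2 R}$ ($d{\left(R,g \right)} = \frac{36}{\left(R \left(-2\right) + 14\right) - 1} = \frac{36}{\left(- 2 R + 14\right) - 1} = \frac{36}{\left(14 - 2 R\right) - 1} = \frac{36}{13 - 2 R}$)
$\frac{357}{-3418} - \frac{669}{d{\left(-19,Y{\left(1 \right)} \right)}} = \frac{357}{-3418} - \frac{669}{\left(-36\right) \frac{1}{-13 + 2 \left(-19\right)}} = 357 \left(- \frac{1}{3418}\right) - \frac{669}{\left(-36\right) \frac{1}{-13 - 38}} = - \frac{357}{3418} - \frac{669}{\left(-36\right) \frac{1}{-51}} = - \frac{357}{3418} - \frac{669}{\left(-36\right) \left(- \frac{1}{51}\right)} = - \frac{357}{3418} - \frac{669}{\frac{12}{17}} = - \frac{357}{3418} - \frac{3791}{4} = - \frac{6479533}{6836}$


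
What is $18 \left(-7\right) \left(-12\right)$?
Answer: $1512$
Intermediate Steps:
$18 \left(-7\right) \left(-12\right) = \left(-126\right) \left(-12\right) = 1512$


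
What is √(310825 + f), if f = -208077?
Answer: 2*√25687 ≈ 320.54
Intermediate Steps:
√(310825 + f) = √(310825 - 208077) = √102748 = 2*√25687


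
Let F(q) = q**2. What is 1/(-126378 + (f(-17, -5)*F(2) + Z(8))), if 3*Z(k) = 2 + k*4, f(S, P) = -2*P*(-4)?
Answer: -3/379580 ≈ -7.9035e-6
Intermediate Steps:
f(S, P) = 8*P
Z(k) = 2/3 + 4*k/3 (Z(k) = (2 + k*4)/3 = (2 + 4*k)/3 = 2/3 + 4*k/3)
1/(-126378 + (f(-17, -5)*F(2) + Z(8))) = 1/(-126378 + ((8*(-5))*2**2 + (2/3 + (4/3)*8))) = 1/(-126378 + (-40*4 + (2/3 + 32/3))) = 1/(-126378 + (-160 + 34/3)) = 1/(-126378 - 446/3) = 1/(-379580/3) = -3/379580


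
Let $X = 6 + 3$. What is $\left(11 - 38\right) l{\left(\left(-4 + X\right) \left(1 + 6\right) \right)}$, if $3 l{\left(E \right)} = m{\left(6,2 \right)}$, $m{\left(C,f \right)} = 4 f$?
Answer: $-72$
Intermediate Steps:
$X = 9$
$l{\left(E \right)} = \frac{8}{3}$ ($l{\left(E \right)} = \frac{4 \cdot 2}{3} = \frac{1}{3} \cdot 8 = \frac{8}{3}$)
$\left(11 - 38\right) l{\left(\left(-4 + X\right) \left(1 + 6\right) \right)} = \left(11 - 38\right) \frac{8}{3} = \left(-27\right) \frac{8}{3} = -72$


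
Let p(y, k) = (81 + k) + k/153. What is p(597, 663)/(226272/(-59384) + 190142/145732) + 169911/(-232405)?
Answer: -282896779139377313/944886622397865 ≈ -299.40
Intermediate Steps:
p(y, k) = 81 + 154*k/153 (p(y, k) = (81 + k) + k*(1/153) = (81 + k) + k/153 = 81 + 154*k/153)
p(597, 663)/(226272/(-59384) + 190142/145732) + 169911/(-232405) = (81 + (154/153)*663)/(226272/(-59384) + 190142/145732) + 169911/(-232405) = (81 + 2002/3)/(226272*(-1/59384) + 190142*(1/145732)) + 169911*(-1/232405) = 2245/(3*(-28284/7423 + 95071/72866)) - 169911/232405 = 2245/(3*(-1355229911/540884318)) - 169911/232405 = (2245/3)*(-540884318/1355229911) - 169911/232405 = -1214285293910/4065689733 - 169911/232405 = -282896779139377313/944886622397865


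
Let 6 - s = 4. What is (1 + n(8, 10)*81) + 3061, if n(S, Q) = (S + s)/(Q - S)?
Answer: 3467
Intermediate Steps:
s = 2 (s = 6 - 1*4 = 6 - 4 = 2)
n(S, Q) = (2 + S)/(Q - S) (n(S, Q) = (S + 2)/(Q - S) = (2 + S)/(Q - S))
(1 + n(8, 10)*81) + 3061 = (1 + ((2 + 8)/(10 - 1*8))*81) + 3061 = (1 + (10/(10 - 8))*81) + 3061 = (1 + (10/2)*81) + 3061 = (1 + ((1/2)*10)*81) + 3061 = (1 + 5*81) + 3061 = (1 + 405) + 3061 = 406 + 3061 = 3467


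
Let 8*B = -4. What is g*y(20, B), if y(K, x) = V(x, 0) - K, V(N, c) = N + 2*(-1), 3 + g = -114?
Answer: 5265/2 ≈ 2632.5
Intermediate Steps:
g = -117 (g = -3 - 114 = -117)
B = -½ (B = (⅛)*(-4) = -½ ≈ -0.50000)
V(N, c) = -2 + N (V(N, c) = N - 2 = -2 + N)
y(K, x) = -2 + x - K (y(K, x) = (-2 + x) - K = -2 + x - K)
g*y(20, B) = -117*(-2 - ½ - 1*20) = -117*(-2 - ½ - 20) = -117*(-45/2) = 5265/2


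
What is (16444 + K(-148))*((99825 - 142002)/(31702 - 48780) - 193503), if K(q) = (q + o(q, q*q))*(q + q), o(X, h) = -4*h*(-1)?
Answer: 42751775604695394/8539 ≈ 5.0066e+12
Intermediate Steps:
o(X, h) = 4*h
K(q) = 2*q*(q + 4*q**2) (K(q) = (q + 4*(q*q))*(q + q) = (q + 4*q**2)*(2*q) = 2*q*(q + 4*q**2))
(16444 + K(-148))*((99825 - 142002)/(31702 - 48780) - 193503) = (16444 + (-148)**2*(2 + 8*(-148)))*((99825 - 142002)/(31702 - 48780) - 193503) = (16444 + 21904*(2 - 1184))*(-42177/(-17078) - 193503) = (16444 + 21904*(-1182))*(-42177*(-1/17078) - 193503) = (16444 - 25890528)*(42177/17078 - 193503) = -25874084*(-3304602057/17078) = 42751775604695394/8539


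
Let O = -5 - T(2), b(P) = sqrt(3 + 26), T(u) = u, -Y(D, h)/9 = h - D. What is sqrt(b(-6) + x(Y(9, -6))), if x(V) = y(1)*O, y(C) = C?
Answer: sqrt(-7 + sqrt(29)) ≈ 1.2708*I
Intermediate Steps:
Y(D, h) = -9*h + 9*D (Y(D, h) = -9*(h - D) = -9*h + 9*D)
b(P) = sqrt(29)
O = -7 (O = -5 - 1*2 = -5 - 2 = -7)
x(V) = -7 (x(V) = 1*(-7) = -7)
sqrt(b(-6) + x(Y(9, -6))) = sqrt(sqrt(29) - 7) = sqrt(-7 + sqrt(29))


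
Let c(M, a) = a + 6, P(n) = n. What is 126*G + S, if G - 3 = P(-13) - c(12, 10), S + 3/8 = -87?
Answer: -26907/8 ≈ -3363.4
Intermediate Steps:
S = -699/8 (S = -3/8 - 87 = -699/8 ≈ -87.375)
c(M, a) = 6 + a
G = -26 (G = 3 + (-13 - (6 + 10)) = 3 + (-13 - 1*16) = 3 + (-13 - 16) = 3 - 29 = -26)
126*G + S = 126*(-26) - 699/8 = -3276 - 699/8 = -26907/8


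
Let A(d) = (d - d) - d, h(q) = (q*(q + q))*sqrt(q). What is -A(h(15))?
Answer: 450*sqrt(15) ≈ 1742.8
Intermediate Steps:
h(q) = 2*q**(5/2) (h(q) = (q*(2*q))*sqrt(q) = (2*q**2)*sqrt(q) = 2*q**(5/2))
A(d) = -d (A(d) = 0 - d = -d)
-A(h(15)) = -(-1)*2*15**(5/2) = -(-1)*2*(225*sqrt(15)) = -(-1)*450*sqrt(15) = -(-450)*sqrt(15) = 450*sqrt(15)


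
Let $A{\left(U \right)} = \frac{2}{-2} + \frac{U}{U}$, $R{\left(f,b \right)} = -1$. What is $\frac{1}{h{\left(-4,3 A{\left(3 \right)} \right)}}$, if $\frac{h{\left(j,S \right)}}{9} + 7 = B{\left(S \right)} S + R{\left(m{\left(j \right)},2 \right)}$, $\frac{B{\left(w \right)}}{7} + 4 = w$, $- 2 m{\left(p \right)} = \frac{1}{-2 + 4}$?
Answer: $- \frac{1}{72} \approx -0.013889$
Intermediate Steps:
$m{\left(p \right)} = - \frac{1}{4}$ ($m{\left(p \right)} = - \frac{1}{2 \left(-2 + 4\right)} = - \frac{1}{2 \cdot 2} = \left(- \frac{1}{2}\right) \frac{1}{2} = - \frac{1}{4}$)
$B{\left(w \right)} = -28 + 7 w$
$A{\left(U \right)} = 0$ ($A{\left(U \right)} = 2 \left(- \frac{1}{2}\right) + 1 = -1 + 1 = 0$)
$h{\left(j,S \right)} = -72 + 9 S \left(-28 + 7 S\right)$ ($h{\left(j,S \right)} = -63 + 9 \left(\left(-28 + 7 S\right) S - 1\right) = -63 + 9 \left(S \left(-28 + 7 S\right) - 1\right) = -63 + 9 \left(-1 + S \left(-28 + 7 S\right)\right) = -63 + \left(-9 + 9 S \left(-28 + 7 S\right)\right) = -72 + 9 S \left(-28 + 7 S\right)$)
$\frac{1}{h{\left(-4,3 A{\left(3 \right)} \right)}} = \frac{1}{-72 + 63 \cdot 3 \cdot 0 \left(-4 + 3 \cdot 0\right)} = \frac{1}{-72 + 63 \cdot 0 \left(-4 + 0\right)} = \frac{1}{-72 + 63 \cdot 0 \left(-4\right)} = \frac{1}{-72 + 0} = \frac{1}{-72} = - \frac{1}{72}$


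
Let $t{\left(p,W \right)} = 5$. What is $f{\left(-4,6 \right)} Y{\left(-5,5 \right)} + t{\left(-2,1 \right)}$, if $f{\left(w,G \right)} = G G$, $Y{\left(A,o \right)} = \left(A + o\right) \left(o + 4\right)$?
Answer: $5$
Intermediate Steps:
$Y{\left(A,o \right)} = \left(4 + o\right) \left(A + o\right)$ ($Y{\left(A,o \right)} = \left(A + o\right) \left(4 + o\right) = \left(4 + o\right) \left(A + o\right)$)
$f{\left(w,G \right)} = G^{2}$
$f{\left(-4,6 \right)} Y{\left(-5,5 \right)} + t{\left(-2,1 \right)} = 6^{2} \left(5^{2} + 4 \left(-5\right) + 4 \cdot 5 - 25\right) + 5 = 36 \left(25 - 20 + 20 - 25\right) + 5 = 36 \cdot 0 + 5 = 0 + 5 = 5$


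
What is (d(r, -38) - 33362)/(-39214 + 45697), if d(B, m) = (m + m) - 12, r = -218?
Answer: -11150/2161 ≈ -5.1596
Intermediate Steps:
d(B, m) = -12 + 2*m (d(B, m) = 2*m - 12 = -12 + 2*m)
(d(r, -38) - 33362)/(-39214 + 45697) = ((-12 + 2*(-38)) - 33362)/(-39214 + 45697) = ((-12 - 76) - 33362)/6483 = (-88 - 33362)*(1/6483) = -33450*1/6483 = -11150/2161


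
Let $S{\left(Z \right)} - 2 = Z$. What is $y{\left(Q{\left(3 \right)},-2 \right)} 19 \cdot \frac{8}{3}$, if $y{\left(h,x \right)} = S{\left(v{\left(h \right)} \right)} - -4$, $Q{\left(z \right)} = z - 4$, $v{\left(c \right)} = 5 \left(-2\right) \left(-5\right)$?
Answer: $\frac{8512}{3} \approx 2837.3$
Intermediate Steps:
$v{\left(c \right)} = 50$ ($v{\left(c \right)} = \left(-10\right) \left(-5\right) = 50$)
$S{\left(Z \right)} = 2 + Z$
$Q{\left(z \right)} = -4 + z$ ($Q{\left(z \right)} = z - 4 = -4 + z$)
$y{\left(h,x \right)} = 56$ ($y{\left(h,x \right)} = \left(2 + 50\right) - -4 = 52 + 4 = 56$)
$y{\left(Q{\left(3 \right)},-2 \right)} 19 \cdot \frac{8}{3} = 56 \cdot 19 \cdot \frac{8}{3} = 1064 \cdot 8 \cdot \frac{1}{3} = 1064 \cdot \frac{8}{3} = \frac{8512}{3}$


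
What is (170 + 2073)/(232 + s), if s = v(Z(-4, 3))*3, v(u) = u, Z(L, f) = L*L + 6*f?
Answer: 2243/334 ≈ 6.7156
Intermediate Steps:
Z(L, f) = L² + 6*f
s = 102 (s = ((-4)² + 6*3)*3 = (16 + 18)*3 = 34*3 = 102)
(170 + 2073)/(232 + s) = (170 + 2073)/(232 + 102) = 2243/334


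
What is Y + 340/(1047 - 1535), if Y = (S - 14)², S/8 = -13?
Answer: 1698643/122 ≈ 13923.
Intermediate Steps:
S = -104 (S = 8*(-13) = -104)
Y = 13924 (Y = (-104 - 14)² = (-118)² = 13924)
Y + 340/(1047 - 1535) = 13924 + 340/(1047 - 1535) = 13924 + 340/(-488) = 13924 + 340*(-1/488) = 13924 - 85/122 = 1698643/122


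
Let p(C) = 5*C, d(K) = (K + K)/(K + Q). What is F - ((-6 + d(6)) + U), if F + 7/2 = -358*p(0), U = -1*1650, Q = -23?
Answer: 56209/34 ≈ 1653.2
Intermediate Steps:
d(K) = 2*K/(-23 + K) (d(K) = (K + K)/(K - 23) = (2*K)/(-23 + K) = 2*K/(-23 + K))
U = -1650
F = -7/2 (F = -7/2 - 1790*0 = -7/2 - 358*0 = -7/2 + 0 = -7/2 ≈ -3.5000)
F - ((-6 + d(6)) + U) = -7/2 - ((-6 + 2*6/(-23 + 6)) - 1650) = -7/2 - ((-6 + 2*6/(-17)) - 1650) = -7/2 - ((-6 + 2*6*(-1/17)) - 1650) = -7/2 - ((-6 - 12/17) - 1650) = -7/2 - (-114/17 - 1650) = -7/2 - 1*(-28164/17) = -7/2 + 28164/17 = 56209/34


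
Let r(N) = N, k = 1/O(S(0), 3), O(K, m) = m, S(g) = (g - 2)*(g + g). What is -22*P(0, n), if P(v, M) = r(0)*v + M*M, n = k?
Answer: -22/9 ≈ -2.4444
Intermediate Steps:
S(g) = 2*g*(-2 + g) (S(g) = (-2 + g)*(2*g) = 2*g*(-2 + g))
k = ⅓ (k = 1/3 = ⅓ ≈ 0.33333)
n = ⅓ ≈ 0.33333
P(v, M) = M² (P(v, M) = 0*v + M*M = 0 + M² = M²)
-22*P(0, n) = -22*(⅓)² = -22*⅑ = -22/9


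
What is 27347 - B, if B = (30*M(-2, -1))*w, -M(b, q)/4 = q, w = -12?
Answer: 28787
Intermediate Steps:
M(b, q) = -4*q
B = -1440 (B = (30*(-4*(-1)))*(-12) = (30*4)*(-12) = 120*(-12) = -1440)
27347 - B = 27347 - 1*(-1440) = 27347 + 1440 = 28787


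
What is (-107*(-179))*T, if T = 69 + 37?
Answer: 2030218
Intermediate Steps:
T = 106
(-107*(-179))*T = -107*(-179)*106 = 19153*106 = 2030218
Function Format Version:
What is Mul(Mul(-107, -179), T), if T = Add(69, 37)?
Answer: 2030218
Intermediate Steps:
T = 106
Mul(Mul(-107, -179), T) = Mul(Mul(-107, -179), 106) = Mul(19153, 106) = 2030218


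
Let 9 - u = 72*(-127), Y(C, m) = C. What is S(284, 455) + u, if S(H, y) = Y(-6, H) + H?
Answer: 9431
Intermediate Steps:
u = 9153 (u = 9 - 72*(-127) = 9 - 1*(-9144) = 9 + 9144 = 9153)
S(H, y) = -6 + H
S(284, 455) + u = (-6 + 284) + 9153 = 278 + 9153 = 9431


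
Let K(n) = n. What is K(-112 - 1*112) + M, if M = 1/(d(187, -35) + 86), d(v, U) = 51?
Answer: -30687/137 ≈ -223.99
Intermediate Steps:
M = 1/137 (M = 1/(51 + 86) = 1/137 ≈ 0.0072993)
K(-112 - 1*112) + M = (-112 - 1*112) + 1/137 = (-112 - 112) + 1/137 = -224 + 1/137 = -30687/137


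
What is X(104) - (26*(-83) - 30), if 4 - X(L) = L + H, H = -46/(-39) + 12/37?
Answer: 3010814/1443 ≈ 2086.5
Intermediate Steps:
H = 2170/1443 (H = -46*(-1/39) + 12*(1/37) = 46/39 + 12/37 = 2170/1443 ≈ 1.5038)
X(L) = 3602/1443 - L (X(L) = 4 - (L + 2170/1443) = 4 - (2170/1443 + L) = 4 + (-2170/1443 - L) = 3602/1443 - L)
X(104) - (26*(-83) - 30) = (3602/1443 - 1*104) - (26*(-83) - 30) = (3602/1443 - 104) - (-2158 - 30) = -146470/1443 - 1*(-2188) = -146470/1443 + 2188 = 3010814/1443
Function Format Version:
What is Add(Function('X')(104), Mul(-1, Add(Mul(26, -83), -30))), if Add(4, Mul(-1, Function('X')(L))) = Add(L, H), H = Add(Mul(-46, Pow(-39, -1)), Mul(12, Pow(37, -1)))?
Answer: Rational(3010814, 1443) ≈ 2086.5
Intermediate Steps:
H = Rational(2170, 1443) (H = Add(Mul(-46, Rational(-1, 39)), Mul(12, Rational(1, 37))) = Add(Rational(46, 39), Rational(12, 37)) = Rational(2170, 1443) ≈ 1.5038)
Function('X')(L) = Add(Rational(3602, 1443), Mul(-1, L)) (Function('X')(L) = Add(4, Mul(-1, Add(L, Rational(2170, 1443)))) = Add(4, Mul(-1, Add(Rational(2170, 1443), L))) = Add(4, Add(Rational(-2170, 1443), Mul(-1, L))) = Add(Rational(3602, 1443), Mul(-1, L)))
Add(Function('X')(104), Mul(-1, Add(Mul(26, -83), -30))) = Add(Add(Rational(3602, 1443), Mul(-1, 104)), Mul(-1, Add(Mul(26, -83), -30))) = Add(Add(Rational(3602, 1443), -104), Mul(-1, Add(-2158, -30))) = Add(Rational(-146470, 1443), Mul(-1, -2188)) = Add(Rational(-146470, 1443), 2188) = Rational(3010814, 1443)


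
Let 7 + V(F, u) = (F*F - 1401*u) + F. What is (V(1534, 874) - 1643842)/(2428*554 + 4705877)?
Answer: -513633/6050989 ≈ -0.084884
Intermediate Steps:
V(F, u) = -7 + F + F**2 - 1401*u (V(F, u) = -7 + ((F*F - 1401*u) + F) = -7 + ((F**2 - 1401*u) + F) = -7 + (F + F**2 - 1401*u) = -7 + F + F**2 - 1401*u)
(V(1534, 874) - 1643842)/(2428*554 + 4705877) = ((-7 + 1534 + 1534**2 - 1401*874) - 1643842)/(2428*554 + 4705877) = ((-7 + 1534 + 2353156 - 1224474) - 1643842)/(1345112 + 4705877) = (1130209 - 1643842)/6050989 = -513633*1/6050989 = -513633/6050989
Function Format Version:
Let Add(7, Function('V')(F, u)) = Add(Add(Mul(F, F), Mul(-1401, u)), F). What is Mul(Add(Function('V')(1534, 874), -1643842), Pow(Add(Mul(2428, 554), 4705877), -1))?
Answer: Rational(-513633, 6050989) ≈ -0.084884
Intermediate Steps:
Function('V')(F, u) = Add(-7, F, Pow(F, 2), Mul(-1401, u)) (Function('V')(F, u) = Add(-7, Add(Add(Mul(F, F), Mul(-1401, u)), F)) = Add(-7, Add(Add(Pow(F, 2), Mul(-1401, u)), F)) = Add(-7, Add(F, Pow(F, 2), Mul(-1401, u))) = Add(-7, F, Pow(F, 2), Mul(-1401, u)))
Mul(Add(Function('V')(1534, 874), -1643842), Pow(Add(Mul(2428, 554), 4705877), -1)) = Mul(Add(Add(-7, 1534, Pow(1534, 2), Mul(-1401, 874)), -1643842), Pow(Add(Mul(2428, 554), 4705877), -1)) = Mul(Add(Add(-7, 1534, 2353156, -1224474), -1643842), Pow(Add(1345112, 4705877), -1)) = Mul(Add(1130209, -1643842), Pow(6050989, -1)) = Mul(-513633, Rational(1, 6050989)) = Rational(-513633, 6050989)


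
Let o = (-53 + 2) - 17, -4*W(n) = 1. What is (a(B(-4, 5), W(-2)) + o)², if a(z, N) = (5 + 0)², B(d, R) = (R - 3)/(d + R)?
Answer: 1849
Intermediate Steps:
W(n) = -¼ (W(n) = -¼*1 = -¼)
o = -68 (o = -51 - 17 = -68)
B(d, R) = (-3 + R)/(R + d)
a(z, N) = 25 (a(z, N) = 5² = 25)
(a(B(-4, 5), W(-2)) + o)² = (25 - 68)² = (-43)² = 1849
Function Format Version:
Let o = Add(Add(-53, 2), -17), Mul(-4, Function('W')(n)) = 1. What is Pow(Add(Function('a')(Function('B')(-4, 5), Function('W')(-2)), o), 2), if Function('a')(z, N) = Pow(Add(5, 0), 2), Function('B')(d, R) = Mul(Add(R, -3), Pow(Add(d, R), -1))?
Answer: 1849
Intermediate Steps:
Function('W')(n) = Rational(-1, 4) (Function('W')(n) = Mul(Rational(-1, 4), 1) = Rational(-1, 4))
o = -68 (o = Add(-51, -17) = -68)
Function('B')(d, R) = Mul(Pow(Add(R, d), -1), Add(-3, R)) (Function('B')(d, R) = Mul(Add(-3, R), Pow(Add(R, d), -1)) = Mul(Pow(Add(R, d), -1), Add(-3, R)))
Function('a')(z, N) = 25 (Function('a')(z, N) = Pow(5, 2) = 25)
Pow(Add(Function('a')(Function('B')(-4, 5), Function('W')(-2)), o), 2) = Pow(Add(25, -68), 2) = Pow(-43, 2) = 1849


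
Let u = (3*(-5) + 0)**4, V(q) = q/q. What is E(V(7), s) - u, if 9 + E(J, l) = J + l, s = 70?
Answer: -50563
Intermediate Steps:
V(q) = 1
E(J, l) = -9 + J + l (E(J, l) = -9 + (J + l) = -9 + J + l)
u = 50625 (u = (-15 + 0)**4 = (-15)**4 = 50625)
E(V(7), s) - u = (-9 + 1 + 70) - 1*50625 = 62 - 50625 = -50563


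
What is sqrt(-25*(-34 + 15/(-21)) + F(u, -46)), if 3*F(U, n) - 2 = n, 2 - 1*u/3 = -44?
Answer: sqrt(376257)/21 ≈ 29.209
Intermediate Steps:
u = 138 (u = 6 - 3*(-44) = 6 + 132 = 138)
F(U, n) = 2/3 + n/3
sqrt(-25*(-34 + 15/(-21)) + F(u, -46)) = sqrt(-25*(-34 + 15/(-21)) + (2/3 + (1/3)*(-46))) = sqrt(-25*(-34 + 15*(-1/21)) + (2/3 - 46/3)) = sqrt(-25*(-34 - 5/7) - 44/3) = sqrt(-25*(-243/7) - 44/3) = sqrt(6075/7 - 44/3) = sqrt(17917/21) = sqrt(376257)/21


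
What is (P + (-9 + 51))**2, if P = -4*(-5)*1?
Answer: 3844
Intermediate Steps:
P = 20 (P = 20*1 = 20)
(P + (-9 + 51))**2 = (20 + (-9 + 51))**2 = (20 + 42)**2 = 62**2 = 3844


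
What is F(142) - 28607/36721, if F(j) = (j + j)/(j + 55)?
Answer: 4793185/7234037 ≈ 0.66259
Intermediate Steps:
F(j) = 2*j/(55 + j) (F(j) = (2*j)/(55 + j) = 2*j/(55 + j))
F(142) - 28607/36721 = 2*142/(55 + 142) - 28607/36721 = 2*142/197 - 28607/36721 = 2*142*(1/197) - 1*28607/36721 = 284/197 - 28607/36721 = 4793185/7234037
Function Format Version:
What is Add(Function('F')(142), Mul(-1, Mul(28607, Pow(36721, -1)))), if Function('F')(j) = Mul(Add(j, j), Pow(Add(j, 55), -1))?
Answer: Rational(4793185, 7234037) ≈ 0.66259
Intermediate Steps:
Function('F')(j) = Mul(2, j, Pow(Add(55, j), -1)) (Function('F')(j) = Mul(Mul(2, j), Pow(Add(55, j), -1)) = Mul(2, j, Pow(Add(55, j), -1)))
Add(Function('F')(142), Mul(-1, Mul(28607, Pow(36721, -1)))) = Add(Mul(2, 142, Pow(Add(55, 142), -1)), Mul(-1, Mul(28607, Pow(36721, -1)))) = Add(Mul(2, 142, Pow(197, -1)), Mul(-1, Mul(28607, Rational(1, 36721)))) = Add(Mul(2, 142, Rational(1, 197)), Mul(-1, Rational(28607, 36721))) = Add(Rational(284, 197), Rational(-28607, 36721)) = Rational(4793185, 7234037)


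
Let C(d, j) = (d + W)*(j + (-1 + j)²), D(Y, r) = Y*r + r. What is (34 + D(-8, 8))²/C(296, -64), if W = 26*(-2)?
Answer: 121/253821 ≈ 0.00047671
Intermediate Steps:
W = -52
D(Y, r) = r + Y*r
C(d, j) = (-52 + d)*(j + (-1 + j)²) (C(d, j) = (d - 52)*(j + (-1 + j)²) = (-52 + d)*(j + (-1 + j)²))
(34 + D(-8, 8))²/C(296, -64) = (34 + 8*(1 - 8))²/(-52*(-64) - 52*(-1 - 64)² + 296*(-64) + 296*(-1 - 64)²) = (34 + 8*(-7))²/(3328 - 52*(-65)² - 18944 + 296*(-65)²) = (34 - 56)²/(3328 - 52*4225 - 18944 + 296*4225) = (-22)²/(3328 - 219700 - 18944 + 1250600) = 484/1015284 = 484*(1/1015284) = 121/253821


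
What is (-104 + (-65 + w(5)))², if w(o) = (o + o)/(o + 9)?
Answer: 1387684/49 ≈ 28320.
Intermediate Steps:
w(o) = 2*o/(9 + o) (w(o) = (2*o)/(9 + o) = 2*o/(9 + o))
(-104 + (-65 + w(5)))² = (-104 + (-65 + 2*5/(9 + 5)))² = (-104 + (-65 + 2*5/14))² = (-104 + (-65 + 2*5*(1/14)))² = (-104 + (-65 + 5/7))² = (-104 - 450/7)² = (-1178/7)² = 1387684/49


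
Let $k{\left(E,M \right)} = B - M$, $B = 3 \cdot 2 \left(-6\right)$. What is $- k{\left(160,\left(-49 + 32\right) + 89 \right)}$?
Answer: $108$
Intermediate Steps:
$B = -36$ ($B = 6 \left(-6\right) = -36$)
$k{\left(E,M \right)} = -36 - M$
$- k{\left(160,\left(-49 + 32\right) + 89 \right)} = - (-36 - \left(\left(-49 + 32\right) + 89\right)) = - (-36 - \left(-17 + 89\right)) = - (-36 - 72) = \left(-1\right) \left(-108\right) = 108$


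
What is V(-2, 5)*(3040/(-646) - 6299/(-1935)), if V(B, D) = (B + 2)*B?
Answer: 0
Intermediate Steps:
V(B, D) = B*(2 + B) (V(B, D) = (2 + B)*B = B*(2 + B))
V(-2, 5)*(3040/(-646) - 6299/(-1935)) = (-2*(2 - 2))*(3040/(-646) - 6299/(-1935)) = (-2*0)*(3040*(-1/646) - 6299*(-1/1935)) = 0*(-80/17 + 6299/1935) = 0*(-47717/32895) = 0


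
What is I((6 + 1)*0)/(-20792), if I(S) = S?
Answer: 0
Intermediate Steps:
I((6 + 1)*0)/(-20792) = ((6 + 1)*0)/(-20792) = (7*0)*(-1/20792) = 0*(-1/20792) = 0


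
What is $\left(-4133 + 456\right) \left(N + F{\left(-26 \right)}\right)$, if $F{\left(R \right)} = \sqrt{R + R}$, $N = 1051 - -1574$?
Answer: $-9652125 - 7354 i \sqrt{13} \approx -9.6521 \cdot 10^{6} - 26515.0 i$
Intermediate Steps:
$N = 2625$ ($N = 1051 + 1574 = 2625$)
$F{\left(R \right)} = \sqrt{2} \sqrt{R}$ ($F{\left(R \right)} = \sqrt{2 R} = \sqrt{2} \sqrt{R}$)
$\left(-4133 + 456\right) \left(N + F{\left(-26 \right)}\right) = \left(-4133 + 456\right) \left(2625 + \sqrt{2} \sqrt{-26}\right) = - 3677 \left(2625 + \sqrt{2} i \sqrt{26}\right) = - 3677 \left(2625 + 2 i \sqrt{13}\right) = -9652125 - 7354 i \sqrt{13}$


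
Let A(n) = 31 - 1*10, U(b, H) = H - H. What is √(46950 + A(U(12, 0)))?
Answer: 3*√5219 ≈ 216.73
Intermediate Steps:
U(b, H) = 0
A(n) = 21 (A(n) = 31 - 10 = 21)
√(46950 + A(U(12, 0))) = √(46950 + 21) = √46971 = 3*√5219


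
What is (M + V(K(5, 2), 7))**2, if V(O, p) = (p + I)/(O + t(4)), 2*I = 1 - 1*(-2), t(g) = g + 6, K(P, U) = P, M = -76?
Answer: 5121169/900 ≈ 5690.2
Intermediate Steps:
t(g) = 6 + g
I = 3/2 (I = (1 - 1*(-2))/2 = (1 + 2)/2 = (1/2)*3 = 3/2 ≈ 1.5000)
V(O, p) = (3/2 + p)/(10 + O) (V(O, p) = (p + 3/2)/(O + (6 + 4)) = (3/2 + p)/(O + 10) = (3/2 + p)/(10 + O))
(M + V(K(5, 2), 7))**2 = (-76 + (3/2 + 7)/(10 + 5))**2 = (-76 + (17/2)/15)**2 = (-76 + (1/15)*(17/2))**2 = (-76 + 17/30)**2 = (-2263/30)**2 = 5121169/900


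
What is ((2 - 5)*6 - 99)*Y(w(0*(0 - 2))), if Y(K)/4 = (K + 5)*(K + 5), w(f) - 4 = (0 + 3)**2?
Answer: -151632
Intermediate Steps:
w(f) = 13 (w(f) = 4 + (0 + 3)**2 = 4 + 3**2 = 4 + 9 = 13)
Y(K) = 4*(5 + K)**2 (Y(K) = 4*((K + 5)*(K + 5)) = 4*((5 + K)*(5 + K)) = 4*(5 + K)**2)
((2 - 5)*6 - 99)*Y(w(0*(0 - 2))) = ((2 - 5)*6 - 99)*(4*(5 + 13)**2) = (-3*6 - 99)*(4*18**2) = (-18 - 99)*(4*324) = -117*1296 = -151632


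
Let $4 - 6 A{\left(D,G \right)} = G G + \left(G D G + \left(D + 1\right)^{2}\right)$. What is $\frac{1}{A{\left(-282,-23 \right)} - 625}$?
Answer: $\frac{3}{32971} \approx 9.0989 \cdot 10^{-5}$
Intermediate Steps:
$A{\left(D,G \right)} = \frac{2}{3} - \frac{G^{2}}{6} - \frac{\left(1 + D\right)^{2}}{6} - \frac{D G^{2}}{6}$ ($A{\left(D,G \right)} = \frac{2}{3} - \frac{G G + \left(G D G + \left(D + 1\right)^{2}\right)}{6} = \frac{2}{3} - \frac{G^{2} + \left(D G G + \left(1 + D\right)^{2}\right)}{6} = \frac{2}{3} - \frac{G^{2} + \left(D G^{2} + \left(1 + D\right)^{2}\right)}{6} = \frac{2}{3} - \frac{G^{2} + \left(\left(1 + D\right)^{2} + D G^{2}\right)}{6} = \frac{2}{3} - \frac{G^{2} + \left(1 + D\right)^{2} + D G^{2}}{6} = \frac{2}{3} - \left(\frac{G^{2}}{6} + \frac{\left(1 + D\right)^{2}}{6} + \frac{D G^{2}}{6}\right) = \frac{2}{3} - \frac{G^{2}}{6} - \frac{\left(1 + D\right)^{2}}{6} - \frac{D G^{2}}{6}$)
$\frac{1}{A{\left(-282,-23 \right)} - 625} = \frac{1}{\left(\frac{2}{3} - \frac{\left(-23\right)^{2}}{6} - \frac{\left(1 - 282\right)^{2}}{6} - - 47 \left(-23\right)^{2}\right) - 625} = \frac{1}{\left(\frac{2}{3} - \frac{529}{6} - \frac{\left(-281\right)^{2}}{6} - \left(-47\right) 529\right) - 625} = \frac{1}{\left(\frac{2}{3} - \frac{529}{6} - \frac{78961}{6} + 24863\right) - 625} = \frac{1}{\frac{34846}{3} - 625} = \frac{1}{\frac{32971}{3}} = \frac{3}{32971}$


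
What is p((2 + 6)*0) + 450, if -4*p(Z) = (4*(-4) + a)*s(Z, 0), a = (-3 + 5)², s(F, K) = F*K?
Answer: 450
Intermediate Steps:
a = 4 (a = 2² = 4)
p(Z) = 0 (p(Z) = -(4*(-4) + 4)*Z*0/4 = -(-16 + 4)*0/4 = -(-3)*0 = -¼*0 = 0)
p((2 + 6)*0) + 450 = 0 + 450 = 450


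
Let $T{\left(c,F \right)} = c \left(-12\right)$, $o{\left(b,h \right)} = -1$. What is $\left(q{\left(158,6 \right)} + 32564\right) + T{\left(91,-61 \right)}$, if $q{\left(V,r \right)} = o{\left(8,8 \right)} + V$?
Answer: $31629$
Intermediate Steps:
$q{\left(V,r \right)} = -1 + V$
$T{\left(c,F \right)} = - 12 c$
$\left(q{\left(158,6 \right)} + 32564\right) + T{\left(91,-61 \right)} = \left(\left(-1 + 158\right) + 32564\right) - 1092 = \left(157 + 32564\right) - 1092 = 32721 - 1092 = 31629$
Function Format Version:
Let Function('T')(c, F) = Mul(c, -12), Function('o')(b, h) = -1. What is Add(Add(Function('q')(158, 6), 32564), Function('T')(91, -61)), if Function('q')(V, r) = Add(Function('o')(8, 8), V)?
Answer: 31629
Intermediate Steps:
Function('q')(V, r) = Add(-1, V)
Function('T')(c, F) = Mul(-12, c)
Add(Add(Function('q')(158, 6), 32564), Function('T')(91, -61)) = Add(Add(Add(-1, 158), 32564), Mul(-12, 91)) = Add(Add(157, 32564), -1092) = Add(32721, -1092) = 31629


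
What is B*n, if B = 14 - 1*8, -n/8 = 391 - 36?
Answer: -17040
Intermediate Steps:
n = -2840 (n = -8*(391 - 36) = -8*355 = -2840)
B = 6 (B = 14 - 8 = 6)
B*n = 6*(-2840) = -17040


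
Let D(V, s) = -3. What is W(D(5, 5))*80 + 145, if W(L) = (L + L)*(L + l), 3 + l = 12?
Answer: -2735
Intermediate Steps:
l = 9 (l = -3 + 12 = 9)
W(L) = 2*L*(9 + L) (W(L) = (L + L)*(L + 9) = (2*L)*(9 + L) = 2*L*(9 + L))
W(D(5, 5))*80 + 145 = (2*(-3)*(9 - 3))*80 + 145 = (2*(-3)*6)*80 + 145 = -36*80 + 145 = -2880 + 145 = -2735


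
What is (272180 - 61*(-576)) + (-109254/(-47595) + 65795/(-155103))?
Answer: 756219880942399/2460709095 ≈ 3.0732e+5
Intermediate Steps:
(272180 - 61*(-576)) + (-109254/(-47595) + 65795/(-155103)) = (272180 + 35136) + (-109254*(-1/47595) + 65795*(-1/155103)) = 307316 + (36418/15865 - 65795/155103) = 307316 + 4604703379/2460709095 = 756219880942399/2460709095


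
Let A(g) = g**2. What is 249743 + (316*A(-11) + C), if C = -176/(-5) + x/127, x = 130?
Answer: 182889667/635 ≈ 2.8802e+5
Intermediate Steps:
C = 23002/635 (C = -176/(-5) + 130/127 = -176*(-1/5) + 130*(1/127) = 176/5 + 130/127 = 23002/635 ≈ 36.224)
249743 + (316*A(-11) + C) = 249743 + (316*(-11)**2 + 23002/635) = 249743 + (316*121 + 23002/635) = 249743 + (38236 + 23002/635) = 249743 + 24302862/635 = 182889667/635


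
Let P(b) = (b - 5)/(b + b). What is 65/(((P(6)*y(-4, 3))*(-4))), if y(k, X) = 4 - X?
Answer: -195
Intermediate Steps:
P(b) = (-5 + b)/(2*b) (P(b) = (-5 + b)/((2*b)) = (-5 + b)*(1/(2*b)) = (-5 + b)/(2*b))
65/(((P(6)*y(-4, 3))*(-4))) = 65/(((((1/2)*(-5 + 6)/6)*(4 - 1*3))*(-4))) = 65/(((((1/2)*(1/6)*1)*(4 - 3))*(-4))) = 65/((((1/12)*1)*(-4))) = 65/(((1/12)*(-4))) = 65/(-1/3) = 65*(-3) = -195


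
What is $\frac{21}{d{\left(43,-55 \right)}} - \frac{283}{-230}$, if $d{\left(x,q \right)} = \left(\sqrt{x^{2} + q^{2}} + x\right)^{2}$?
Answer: $\frac{524419793}{420928750} - \frac{1806 \sqrt{4874}}{9150625} \approx 1.2321$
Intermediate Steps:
$d{\left(x,q \right)} = \left(x + \sqrt{q^{2} + x^{2}}\right)^{2}$ ($d{\left(x,q \right)} = \left(\sqrt{q^{2} + x^{2}} + x\right)^{2} = \left(x + \sqrt{q^{2} + x^{2}}\right)^{2}$)
$\frac{21}{d{\left(43,-55 \right)}} - \frac{283}{-230} = \frac{21}{\left(43 + \sqrt{\left(-55\right)^{2} + 43^{2}}\right)^{2}} - \frac{283}{-230} = \frac{21}{\left(43 + \sqrt{3025 + 1849}\right)^{2}} - - \frac{283}{230} = \frac{21}{\left(43 + \sqrt{4874}\right)^{2}} + \frac{283}{230} = \frac{283}{230} + \frac{21}{\left(43 + \sqrt{4874}\right)^{2}}$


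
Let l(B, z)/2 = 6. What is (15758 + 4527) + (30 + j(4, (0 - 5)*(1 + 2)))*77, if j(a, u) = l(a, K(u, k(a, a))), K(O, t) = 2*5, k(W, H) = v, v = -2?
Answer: 23519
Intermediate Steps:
k(W, H) = -2
K(O, t) = 10
l(B, z) = 12 (l(B, z) = 2*6 = 12)
j(a, u) = 12
(15758 + 4527) + (30 + j(4, (0 - 5)*(1 + 2)))*77 = (15758 + 4527) + (30 + 12)*77 = 20285 + 42*77 = 20285 + 3234 = 23519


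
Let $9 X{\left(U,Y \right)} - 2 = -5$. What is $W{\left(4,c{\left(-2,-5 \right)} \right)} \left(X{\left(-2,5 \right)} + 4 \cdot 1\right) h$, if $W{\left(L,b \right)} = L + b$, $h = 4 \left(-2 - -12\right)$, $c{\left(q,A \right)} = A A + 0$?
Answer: $\frac{12760}{3} \approx 4253.3$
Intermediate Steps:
$c{\left(q,A \right)} = A^{2}$ ($c{\left(q,A \right)} = A^{2} + 0 = A^{2}$)
$X{\left(U,Y \right)} = - \frac{1}{3}$ ($X{\left(U,Y \right)} = \frac{2}{9} + \frac{1}{9} \left(-5\right) = \frac{2}{9} - \frac{5}{9} = - \frac{1}{3}$)
$h = 40$ ($h = 4 \left(-2 + 12\right) = 4 \cdot 10 = 40$)
$W{\left(4,c{\left(-2,-5 \right)} \right)} \left(X{\left(-2,5 \right)} + 4 \cdot 1\right) h = \left(4 + \left(-5\right)^{2}\right) \left(- \frac{1}{3} + 4 \cdot 1\right) 40 = \left(4 + 25\right) \left(- \frac{1}{3} + 4\right) 40 = 29 \cdot \frac{11}{3} \cdot 40 = \frac{319}{3} \cdot 40 = \frac{12760}{3}$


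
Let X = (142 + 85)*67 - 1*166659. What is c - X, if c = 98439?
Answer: 249889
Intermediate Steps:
X = -151450 (X = 227*67 - 166659 = 15209 - 166659 = -151450)
c - X = 98439 - 1*(-151450) = 98439 + 151450 = 249889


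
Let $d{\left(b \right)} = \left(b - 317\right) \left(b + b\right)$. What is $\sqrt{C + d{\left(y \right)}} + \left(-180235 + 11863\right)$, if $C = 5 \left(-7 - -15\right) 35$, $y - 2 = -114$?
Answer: $-168372 + 2 \sqrt{24374} \approx -1.6806 \cdot 10^{5}$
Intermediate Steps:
$y = -112$ ($y = 2 - 114 = -112$)
$C = 1400$ ($C = 5 \left(-7 + 15\right) 35 = 5 \cdot 8 \cdot 35 = 40 \cdot 35 = 1400$)
$d{\left(b \right)} = 2 b \left(-317 + b\right)$ ($d{\left(b \right)} = \left(-317 + b\right) 2 b = 2 b \left(-317 + b\right)$)
$\sqrt{C + d{\left(y \right)}} + \left(-180235 + 11863\right) = \sqrt{1400 + 2 \left(-112\right) \left(-317 - 112\right)} + \left(-180235 + 11863\right) = \sqrt{1400 + 2 \left(-112\right) \left(-429\right)} - 168372 = \sqrt{1400 + 96096} - 168372 = \sqrt{97496} - 168372 = 2 \sqrt{24374} - 168372 = -168372 + 2 \sqrt{24374}$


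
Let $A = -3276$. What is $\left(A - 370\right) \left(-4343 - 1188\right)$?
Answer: $20166026$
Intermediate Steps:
$\left(A - 370\right) \left(-4343 - 1188\right) = \left(-3276 - 370\right) \left(-4343 - 1188\right) = \left(-3646\right) \left(-5531\right) = 20166026$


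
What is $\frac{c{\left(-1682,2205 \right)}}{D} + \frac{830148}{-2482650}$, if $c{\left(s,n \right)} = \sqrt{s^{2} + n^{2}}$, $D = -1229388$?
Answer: $- \frac{138358}{413775} - \frac{\sqrt{7691149}}{1229388} \approx -0.33664$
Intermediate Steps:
$c{\left(s,n \right)} = \sqrt{n^{2} + s^{2}}$
$\frac{c{\left(-1682,2205 \right)}}{D} + \frac{830148}{-2482650} = \frac{\sqrt{2205^{2} + \left(-1682\right)^{2}}}{-1229388} + \frac{830148}{-2482650} = \sqrt{4862025 + 2829124} \left(- \frac{1}{1229388}\right) + 830148 \left(- \frac{1}{2482650}\right) = \sqrt{7691149} \left(- \frac{1}{1229388}\right) - \frac{138358}{413775} = - \frac{\sqrt{7691149}}{1229388} - \frac{138358}{413775} = - \frac{138358}{413775} - \frac{\sqrt{7691149}}{1229388}$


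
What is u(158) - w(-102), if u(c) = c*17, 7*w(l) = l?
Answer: 18904/7 ≈ 2700.6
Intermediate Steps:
w(l) = l/7
u(c) = 17*c
u(158) - w(-102) = 17*158 - (-102)/7 = 2686 - 1*(-102/7) = 2686 + 102/7 = 18904/7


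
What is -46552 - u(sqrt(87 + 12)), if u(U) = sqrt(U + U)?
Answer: -46552 - sqrt(6)*11**(1/4) ≈ -46556.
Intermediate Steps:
u(U) = sqrt(2)*sqrt(U) (u(U) = sqrt(2*U) = sqrt(2)*sqrt(U))
-46552 - u(sqrt(87 + 12)) = -46552 - sqrt(2)*sqrt(sqrt(87 + 12)) = -46552 - sqrt(2)*sqrt(sqrt(99)) = -46552 - sqrt(2)*sqrt(3*sqrt(11)) = -46552 - sqrt(2)*sqrt(3)*11**(1/4) = -46552 - sqrt(6)*11**(1/4)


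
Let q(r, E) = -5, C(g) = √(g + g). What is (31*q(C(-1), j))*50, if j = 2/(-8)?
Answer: -7750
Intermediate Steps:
C(g) = √2*√g (C(g) = √(2*g) = √2*√g)
j = -¼ (j = 2*(-⅛) = -¼ ≈ -0.25000)
(31*q(C(-1), j))*50 = (31*(-5))*50 = -155*50 = -7750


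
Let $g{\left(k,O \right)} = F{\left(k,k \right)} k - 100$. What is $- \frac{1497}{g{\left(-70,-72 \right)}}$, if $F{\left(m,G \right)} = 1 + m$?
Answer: $- \frac{1497}{4730} \approx -0.31649$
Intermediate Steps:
$g{\left(k,O \right)} = -100 + k \left(1 + k\right)$ ($g{\left(k,O \right)} = \left(1 + k\right) k - 100 = k \left(1 + k\right) - 100 = -100 + k \left(1 + k\right)$)
$- \frac{1497}{g{\left(-70,-72 \right)}} = - \frac{1497}{-100 - 70 \left(1 - 70\right)} = - \frac{1497}{-100 - -4830} = - \frac{1497}{-100 + 4830} = - \frac{1497}{4730}$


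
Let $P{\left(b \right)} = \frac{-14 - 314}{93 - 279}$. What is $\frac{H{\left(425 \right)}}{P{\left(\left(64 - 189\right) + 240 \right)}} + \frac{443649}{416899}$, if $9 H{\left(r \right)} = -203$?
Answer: $- \frac{2405270099}{205114308} \approx -11.726$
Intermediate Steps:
$H{\left(r \right)} = - \frac{203}{9}$ ($H{\left(r \right)} = \frac{1}{9} \left(-203\right) = - \frac{203}{9}$)
$P{\left(b \right)} = \frac{164}{93}$ ($P{\left(b \right)} = - \frac{328}{-186} = \left(-328\right) \left(- \frac{1}{186}\right) = \frac{164}{93}$)
$\frac{H{\left(425 \right)}}{P{\left(\left(64 - 189\right) + 240 \right)}} + \frac{443649}{416899} = - \frac{203}{9 \cdot \frac{164}{93}} + \frac{443649}{416899} = \left(- \frac{203}{9}\right) \frac{93}{164} + 443649 \cdot \frac{1}{416899} = - \frac{6293}{492} + \frac{443649}{416899} = - \frac{2405270099}{205114308}$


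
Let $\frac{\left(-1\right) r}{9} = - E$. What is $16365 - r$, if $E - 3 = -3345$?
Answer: $46443$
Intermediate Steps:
$E = -3342$ ($E = 3 - 3345 = -3342$)
$r = -30078$ ($r = - 9 \left(\left(-1\right) \left(-3342\right)\right) = \left(-9\right) 3342 = -30078$)
$16365 - r = 16365 - -30078 = 16365 + 30078 = 46443$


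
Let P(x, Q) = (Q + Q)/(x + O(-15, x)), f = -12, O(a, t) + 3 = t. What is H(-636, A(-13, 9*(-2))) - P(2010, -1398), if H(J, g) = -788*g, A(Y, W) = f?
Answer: 12662516/1339 ≈ 9456.7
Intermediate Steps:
O(a, t) = -3 + t
P(x, Q) = 2*Q/(-3 + 2*x) (P(x, Q) = (Q + Q)/(x + (-3 + x)) = (2*Q)/(-3 + 2*x) = 2*Q/(-3 + 2*x))
A(Y, W) = -12
H(-636, A(-13, 9*(-2))) - P(2010, -1398) = -788*(-12) - 2*(-1398)/(-3 + 2*2010) = 9456 - 2*(-1398)/(-3 + 4020) = 9456 - 2*(-1398)/4017 = 9456 - 1*(-932/1339) = 9456 + 932/1339 = 12662516/1339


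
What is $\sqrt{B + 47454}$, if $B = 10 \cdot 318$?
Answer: $3 \sqrt{5626} \approx 225.02$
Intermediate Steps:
$B = 3180$
$\sqrt{B + 47454} = \sqrt{3180 + 47454} = \sqrt{50634} = 3 \sqrt{5626}$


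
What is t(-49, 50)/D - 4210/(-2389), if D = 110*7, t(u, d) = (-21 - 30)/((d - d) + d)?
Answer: 161963161/91976500 ≈ 1.7609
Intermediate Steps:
t(u, d) = -51/d (t(u, d) = -51/(0 + d) = -51/d)
D = 770
t(-49, 50)/D - 4210/(-2389) = -51/50/770 - 4210/(-2389) = -51*1/50*(1/770) - 4210*(-1/2389) = -51/50*1/770 + 4210/2389 = -51/38500 + 4210/2389 = 161963161/91976500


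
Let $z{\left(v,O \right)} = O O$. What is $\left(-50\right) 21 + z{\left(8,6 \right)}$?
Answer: $-1014$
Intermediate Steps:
$z{\left(v,O \right)} = O^{2}$
$\left(-50\right) 21 + z{\left(8,6 \right)} = \left(-50\right) 21 + 6^{2} = -1050 + 36 = -1014$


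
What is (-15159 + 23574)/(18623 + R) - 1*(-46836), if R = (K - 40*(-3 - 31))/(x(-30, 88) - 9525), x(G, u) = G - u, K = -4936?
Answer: 1682226386757/35917033 ≈ 46836.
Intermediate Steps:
R = 3576/9643 (R = (-4936 - 40*(-3 - 31))/((-30 - 1*88) - 9525) = (-4936 - 40*(-34))/((-30 - 88) - 9525) = (-4936 + 1360)/(-118 - 9525) = -3576/(-9643) = -3576*(-1/9643) = 3576/9643 ≈ 0.37084)
(-15159 + 23574)/(18623 + R) - 1*(-46836) = (-15159 + 23574)/(18623 + 3576/9643) - 1*(-46836) = 8415/(179585165/9643) + 46836 = 8415*(9643/179585165) + 46836 = 16229169/35917033 + 46836 = 1682226386757/35917033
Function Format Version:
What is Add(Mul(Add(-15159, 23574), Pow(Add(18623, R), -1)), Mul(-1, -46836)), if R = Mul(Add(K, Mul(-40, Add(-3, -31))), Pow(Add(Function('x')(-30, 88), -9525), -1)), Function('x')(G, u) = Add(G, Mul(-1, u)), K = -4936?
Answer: Rational(1682226386757, 35917033) ≈ 46836.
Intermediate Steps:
R = Rational(3576, 9643) (R = Mul(Add(-4936, Mul(-40, Add(-3, -31))), Pow(Add(Add(-30, Mul(-1, 88)), -9525), -1)) = Mul(Add(-4936, Mul(-40, -34)), Pow(Add(Add(-30, -88), -9525), -1)) = Mul(Add(-4936, 1360), Pow(Add(-118, -9525), -1)) = Mul(-3576, Pow(-9643, -1)) = Mul(-3576, Rational(-1, 9643)) = Rational(3576, 9643) ≈ 0.37084)
Add(Mul(Add(-15159, 23574), Pow(Add(18623, R), -1)), Mul(-1, -46836)) = Add(Mul(Add(-15159, 23574), Pow(Add(18623, Rational(3576, 9643)), -1)), Mul(-1, -46836)) = Add(Mul(8415, Pow(Rational(179585165, 9643), -1)), 46836) = Add(Mul(8415, Rational(9643, 179585165)), 46836) = Add(Rational(16229169, 35917033), 46836) = Rational(1682226386757, 35917033)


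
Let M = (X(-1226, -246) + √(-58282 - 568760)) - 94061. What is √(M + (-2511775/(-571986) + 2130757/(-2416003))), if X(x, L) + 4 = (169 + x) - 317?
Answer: √(-20250378154346318286421183018 + 212189176421023377008196*I*√627042)/460639963986 ≈ 1.2816 + 308.93*I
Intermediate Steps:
X(x, L) = -152 + x (X(x, L) = -4 + ((169 + x) - 317) = -4 + (-148 + x) = -152 + x)
M = -95439 + I*√627042 (M = ((-152 - 1226) + √(-58282 - 568760)) - 94061 = (-1378 + √(-627042)) - 94061 = (-1378 + I*√627042) - 94061 = -95439 + I*√627042 ≈ -95439.0 + 791.86*I)
√(M + (-2511775/(-571986) + 2130757/(-2416003))) = √((-95439 + I*√627042) + (-2511775/(-571986) + 2130757/(-2416003))) = √((-95439 + I*√627042) + (-2511775*(-1/571986) + 2130757*(-1/2416003))) = √((-95439 + I*√627042) + (2511775/571986 - 2130757/2416003)) = √((-95439 + I*√627042) + 4849692761923/1381919891958) = √(-131884202875817639/1381919891958 + I*√627042)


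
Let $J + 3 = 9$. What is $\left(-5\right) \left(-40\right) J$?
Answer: $1200$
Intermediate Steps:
$J = 6$ ($J = -3 + 9 = 6$)
$\left(-5\right) \left(-40\right) J = \left(-5\right) \left(-40\right) 6 = 200 \cdot 6 = 1200$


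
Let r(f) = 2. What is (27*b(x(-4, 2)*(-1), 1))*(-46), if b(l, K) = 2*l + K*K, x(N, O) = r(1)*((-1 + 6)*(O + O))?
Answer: 98118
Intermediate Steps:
x(N, O) = 20*O (x(N, O) = 2*((-1 + 6)*(O + O)) = 2*(5*(2*O)) = 2*(10*O) = 20*O)
b(l, K) = K² + 2*l (b(l, K) = 2*l + K² = K² + 2*l)
(27*b(x(-4, 2)*(-1), 1))*(-46) = (27*(1² + 2*((20*2)*(-1))))*(-46) = (27*(1 + 2*(40*(-1))))*(-46) = (27*(1 + 2*(-40)))*(-46) = (27*(1 - 80))*(-46) = (27*(-79))*(-46) = -2133*(-46) = 98118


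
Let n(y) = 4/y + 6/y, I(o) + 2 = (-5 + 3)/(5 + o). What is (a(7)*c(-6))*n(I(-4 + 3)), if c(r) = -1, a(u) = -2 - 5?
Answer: -28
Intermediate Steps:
a(u) = -7
I(o) = -2 - 2/(5 + o) (I(o) = -2 + (-5 + 3)/(5 + o) = -2 - 2/(5 + o))
n(y) = 10/y
(a(7)*c(-6))*n(I(-4 + 3)) = (-7*(-1))*(10/((2*(-6 - (-4 + 3))/(5 + (-4 + 3))))) = 7*(10/((2*(-6 - 1*(-1))/(5 - 1)))) = 7*(10/((2*(-6 + 1)/4))) = 7*(10/((2*(1/4)*(-5)))) = 7*(10/(-5/2)) = 7*(10*(-2/5)) = 7*(-4) = -28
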